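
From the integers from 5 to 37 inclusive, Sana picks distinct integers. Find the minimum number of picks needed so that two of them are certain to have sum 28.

Two chosen integers sum to 28 exactly when both halves of some pair {x, 28−x} with 5 ≤ x ≤ 28−x ≤ 23 are chosen — 9 such pairs.
The remaining 15 elements (those with no distinct partner in range) can never complete a 28-sum, so the worst case takes all of them and one from each pair: 15 + 9 = 24.
Pigeonhole: the 25th integer has to be the second member of some pair, so 24 + 1 = 25.

25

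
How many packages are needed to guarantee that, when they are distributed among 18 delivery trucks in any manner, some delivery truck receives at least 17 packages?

With 288 packages one could put exactly 16 in each of the 18 delivery trucks, and no delivery truck would reach 17.
One more package must land in a delivery truck that already has 16, giving it 17.
So 18 × 16 + 1 = 289 packages are required.

289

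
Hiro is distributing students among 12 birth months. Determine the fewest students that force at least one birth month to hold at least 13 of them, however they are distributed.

145

With 144 students one could put exactly 12 in each of the 12 birth months, and no birth month would reach 13.
Pigeonhole: one more student must land in a birth month that already has 12, giving it 13.
So 12 × 12 + 1 = 145 students are required.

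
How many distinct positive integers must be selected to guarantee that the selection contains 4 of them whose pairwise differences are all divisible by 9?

28

Integers whose pairwise differences are multiples of 9 are exactly those sharing a remainder mod 9. By the pigeonhole principle, the 9 residue classes mod 9 are the pigeonholes.
With 27 integers one could put 3 in each residue class and have no class reach 4.
The 28th integer pushes some class to 4, so 9·3 + 1 = 28.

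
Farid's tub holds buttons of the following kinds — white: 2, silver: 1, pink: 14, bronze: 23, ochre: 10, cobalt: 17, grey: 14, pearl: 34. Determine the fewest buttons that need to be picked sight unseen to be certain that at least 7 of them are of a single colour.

An adversary could hand out at most 6 buttons per colour (white, silver run out sooner): 2 + 1 + 6 + 6 + 6 + 6 + 6 + 6 = 39 buttons and still no colour has 7.
By pigeonhole, one more button lands in a colour already at 6, so 40 draws are enough and 39 are not.

40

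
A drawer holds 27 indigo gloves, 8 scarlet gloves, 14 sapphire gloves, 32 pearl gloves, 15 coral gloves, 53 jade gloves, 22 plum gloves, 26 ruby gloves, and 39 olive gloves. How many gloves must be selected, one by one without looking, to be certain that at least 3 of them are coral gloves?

In the worst case for collecting coral gloves, every non-coral glove comes out first.
There are 27 + 8 + 14 + 32 + 53 + 22 + 26 + 39 = 221 non-coral gloves altogether.
After those, each further glove must be coral, so 221 + 3 = 224 draws guarantee 3 coral gloves.

224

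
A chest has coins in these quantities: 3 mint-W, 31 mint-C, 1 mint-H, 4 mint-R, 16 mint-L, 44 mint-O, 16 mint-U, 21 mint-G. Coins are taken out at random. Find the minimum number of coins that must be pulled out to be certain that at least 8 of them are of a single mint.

An adversary could hand out at most 7 coins per mint (mint-W, mint-H, mint-R run out sooner): 3 + 7 + 1 + 4 + 7 + 7 + 7 + 7 = 43 coins and still no mint has 8.
By the pigeonhole principle, one more coin lands in a mint already at 7, so 44 draws are enough and 43 are not.

44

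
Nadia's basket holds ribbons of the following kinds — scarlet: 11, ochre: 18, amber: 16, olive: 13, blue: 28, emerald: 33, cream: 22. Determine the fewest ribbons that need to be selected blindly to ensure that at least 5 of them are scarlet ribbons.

In the worst case for collecting scarlet ribbons, every non-scarlet ribbon comes out first.
There are 18 + 16 + 13 + 28 + 33 + 22 = 130 non-scarlet ribbons altogether.
After those, each further ribbon must be scarlet, so 130 + 5 = 135 draws guarantee 5 scarlet ribbons.

135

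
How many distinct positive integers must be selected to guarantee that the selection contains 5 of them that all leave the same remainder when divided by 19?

77

By pigeonhole, the 19 residue classes mod 19 are the pigeonholes.
With 76 integers one could put 4 in each residue class and have no class reach 5.
The 77th integer pushes some class to 5, so 19·4 + 1 = 77.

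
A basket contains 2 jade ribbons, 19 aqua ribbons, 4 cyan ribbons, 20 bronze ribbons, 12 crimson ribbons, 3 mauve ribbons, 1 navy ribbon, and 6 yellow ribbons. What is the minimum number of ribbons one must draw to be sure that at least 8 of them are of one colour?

By the pigeonhole principle, put each drawn ribbon into a box by colour. The largest draw with every box below 8 takes min(count, 7) from each colour; colours with fewer than 7 contribute all they have.
Σ min(cᵢ, 7) = 2 + 7 + 4 + 7 + 7 + 3 + 1 + 6 = 37.
Draw number 37 + 1 = 38 must push one box to 8.

38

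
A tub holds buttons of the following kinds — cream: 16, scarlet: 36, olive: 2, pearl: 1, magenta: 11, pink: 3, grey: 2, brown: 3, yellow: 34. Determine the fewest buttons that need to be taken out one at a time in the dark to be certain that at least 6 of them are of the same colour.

32

The 9 colours are the holes; the buttons drawn are the pigeons.
To avoid 6 of any one colour, the worst case takes at most 5 of each colour, or every button of a colour that has fewer than 5.
That gives 5 + 5 + 2 + 1 + 5 + 3 + 2 + 3 + 5 = 31 buttons with no colour reaching 6.
The next button forces some colour to 6, so 31 + 1 = 32.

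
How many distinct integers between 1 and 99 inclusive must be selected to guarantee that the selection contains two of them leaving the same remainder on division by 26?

Pigeonhole: the 26 residue classes mod 26 are the pigeonholes.
With 26 integers one could put 1 in each residue class and have no class reach 2.
The 27th integer pushes some class to 2, so 26·1 + 1 = 27.

27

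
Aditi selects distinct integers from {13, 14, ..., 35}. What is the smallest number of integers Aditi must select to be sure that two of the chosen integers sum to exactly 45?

A set avoiding the sum 45 can contain at most one of each pair {x, 45−x}, plus the 3 elements whose complement lies outside the range.
The integers 23, …, 35 (13 of them) are such a set: any two sum to at least 23+24 = 47 > 45.
Pigeonhole: any 14th integer completes one of the 10 pairs, so 14 choices force a sum of 45.

14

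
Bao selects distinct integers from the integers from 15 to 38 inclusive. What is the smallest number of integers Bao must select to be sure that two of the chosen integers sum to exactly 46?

17

Group the elements by complementary pair {x, 46−x}: {15,31}, {16,30}, {17,29}, …, giving 8 two-element pairs, the single value 23 (it cannot pair with itself since the integers are distinct), and 7 integers whose partner 46−x falls outside [15,38].
Pigeonhole: treating each of those 16 groups as a pigeonhole, one can pick one integer per group — 16 integers — with no two summing to 46.
The 17th integer lands in an occupied pair, forcing a sum of 46.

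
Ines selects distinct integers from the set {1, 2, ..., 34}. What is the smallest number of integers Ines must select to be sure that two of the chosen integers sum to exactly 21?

Two chosen integers sum to 21 exactly when both halves of some pair {x, 21−x} with 1 ≤ x ≤ 21−x ≤ 20 are chosen — 10 such pairs.
The remaining 14 elements (those with no distinct partner in range) can never complete a 21-sum, so the worst case takes all of them and one from each pair: 14 + 10 = 24.
The 25th integer has to be the second member of some pair, so 24 + 1 = 25.

25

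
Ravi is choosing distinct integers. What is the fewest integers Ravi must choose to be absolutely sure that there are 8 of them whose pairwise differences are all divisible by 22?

155

Integers whose pairwise differences are multiples of 22 are exactly those sharing a remainder mod 22. Pigeonhole: the 22 residue classes mod 22 are the pigeonholes.
With 154 integers one could put 7 in each residue class and have no class reach 8.
The 155th integer pushes some class to 8, so 22·7 + 1 = 155.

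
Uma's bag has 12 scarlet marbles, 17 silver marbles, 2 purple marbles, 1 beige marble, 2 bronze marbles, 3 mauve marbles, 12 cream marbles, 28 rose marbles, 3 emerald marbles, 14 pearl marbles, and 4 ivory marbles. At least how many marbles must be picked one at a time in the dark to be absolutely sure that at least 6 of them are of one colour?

41

The 11 colours are the holes; the marbles drawn are the pigeons.
To avoid 6 of any one colour, the worst case takes at most 5 of each colour, or every marble of a colour that has fewer than 5.
That gives 5 + 5 + 2 + 1 + 2 + 3 + 5 + 5 + 3 + 5 + 4 = 40 marbles with no colour reaching 6.
The next marble forces some colour to 6, so 40 + 1 = 41.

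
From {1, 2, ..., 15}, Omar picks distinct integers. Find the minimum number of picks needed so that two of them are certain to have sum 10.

12

A set avoiding the sum 10 can contain at most one of each pair {x, 10−x}, plus the 7 elements whose complement lies outside the range or equal to its own complement.
The integers 5, …, 15 (11 of them) are such a set: any two sum to at least 5+6 = 11 > 10.
Pigeonhole: any 12th integer completes one of the 4 pairs, so 12 choices force a sum of 10.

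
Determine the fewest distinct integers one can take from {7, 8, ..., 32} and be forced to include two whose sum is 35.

16

A set avoiding the sum 35 can contain at most one of each pair {x, 35−x}, plus the 4 elements whose complement lies outside the range.
The integers 18, …, 32 (15 of them) are such a set: any two sum to at least 18+19 = 37 > 35.
Pigeonhole: any 16th integer completes one of the 11 pairs, so 16 choices force a sum of 35.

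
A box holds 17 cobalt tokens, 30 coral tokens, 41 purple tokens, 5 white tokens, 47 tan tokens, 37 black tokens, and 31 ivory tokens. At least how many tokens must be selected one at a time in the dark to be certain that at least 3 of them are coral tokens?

In the worst case for collecting coral tokens, every non-coral token comes out first.
There are 17 + 41 + 5 + 47 + 37 + 31 = 178 non-coral tokens altogether.
After those, each further token must be coral, so 178 + 3 = 181 draws guarantee 3 coral tokens.

181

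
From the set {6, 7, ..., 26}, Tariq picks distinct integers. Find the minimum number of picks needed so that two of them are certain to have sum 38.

15

Two chosen integers sum to 38 exactly when both halves of some pair {x, 38−x} with 12 ≤ x ≤ 38−x ≤ 26 are chosen — 7 such pairs.
The remaining 7 elements (those with no distinct partner in range) can never complete a 38-sum, so the worst case takes all of them and one from each pair: 7 + 7 = 14.
The 15th integer has to be the second member of some pair, so 14 + 1 = 15.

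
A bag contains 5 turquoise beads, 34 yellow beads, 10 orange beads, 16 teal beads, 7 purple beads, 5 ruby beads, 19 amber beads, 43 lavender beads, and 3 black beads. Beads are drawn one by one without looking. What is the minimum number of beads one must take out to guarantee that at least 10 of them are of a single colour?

66

The 9 colours are the holes; the beads drawn are the pigeons.
To avoid 10 of any one colour, the worst case takes at most 9 of each colour, or every bead of a colour that has fewer than 9.
That gives 5 + 9 + 9 + 9 + 7 + 5 + 9 + 9 + 3 = 65 beads with no colour reaching 10.
The next bead forces some colour to 10, so 65 + 1 = 66.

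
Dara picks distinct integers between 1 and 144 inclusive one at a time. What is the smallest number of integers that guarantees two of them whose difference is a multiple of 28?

29

Integers whose pairwise differences are multiples of 28 are exactly those sharing a remainder mod 28. By the pigeonhole principle, the 28 residue classes mod 28 are the pigeonholes.
With 28 integers one could put 1 in each residue class and have no class reach 2.
The 29th integer pushes some class to 2, so 28·1 + 1 = 29.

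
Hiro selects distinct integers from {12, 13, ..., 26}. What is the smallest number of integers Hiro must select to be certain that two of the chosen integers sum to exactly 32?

A set avoiding the sum 32 can contain at most one of each pair {x, 32−x}, plus the 7 elements whose complement lies outside the range or equal to its own complement.
The integers 16, …, 26 (11 of them) are such a set: any two sum to at least 16+17 = 33 > 32.
By the pigeonhole principle, any 12th integer completes one of the 4 pairs, so 12 choices force a sum of 32.

12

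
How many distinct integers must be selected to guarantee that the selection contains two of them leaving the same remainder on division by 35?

By pigeonhole, the 35 residue classes mod 35 are the pigeonholes.
With 35 integers one could put 1 in each residue class and have no class reach 2.
The 36th integer pushes some class to 2, so 35·1 + 1 = 36.

36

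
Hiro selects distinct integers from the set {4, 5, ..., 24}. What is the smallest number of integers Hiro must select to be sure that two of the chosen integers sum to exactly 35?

A set avoiding the sum 35 can contain at most one of each pair {x, 35−x}, plus the 7 elements whose complement lies outside the range.
The integers 4, …, 17 (14 of them) are such a set: any two sum to at least 4+5 = 9 and at most 16+17 = 33 < 35.
Any 15th integer completes one of the 7 pairs, so 15 choices force a sum of 35.

15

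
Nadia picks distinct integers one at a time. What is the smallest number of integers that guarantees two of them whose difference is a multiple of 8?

9

Integers whose pairwise differences are multiples of 8 are exactly those sharing a remainder mod 8. The 8 residue classes mod 8 are the pigeonholes.
With 8 integers one could put 1 in each residue class and have no class reach 2.
The 9th integer pushes some class to 2, so 8·1 + 1 = 9.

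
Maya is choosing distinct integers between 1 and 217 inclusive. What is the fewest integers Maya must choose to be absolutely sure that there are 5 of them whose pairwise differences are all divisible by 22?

89

Integers whose pairwise differences are multiples of 22 are exactly those sharing a remainder mod 22. Pigeonhole: the 22 residue classes mod 22 are the pigeonholes.
With 88 integers one could put 4 in each residue class and have no class reach 5.
The 89th integer pushes some class to 5, so 22·4 + 1 = 89.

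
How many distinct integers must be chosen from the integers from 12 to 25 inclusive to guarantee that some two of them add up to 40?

Group the elements by complementary pair {x, 40−x}: {15,25}, {16,24}, {17,23}, …, giving 5 two-element pairs; the single value 20 (it cannot pair with itself since the integers are distinct); and 3 integers whose partner 40−x falls outside [12,25].
Treating each of those 9 groups as a pigeonhole, one can pick one integer per group — 9 integers — with no two summing to 40.
The 10th integer lands in an occupied pair, forcing a sum of 40.

10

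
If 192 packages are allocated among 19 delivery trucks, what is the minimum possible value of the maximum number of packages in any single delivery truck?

11

The 19 delivery trucks are the holes and the 192 packages are the pigeons.
If every delivery truck held at most 10 packages, the total would be at most 19 × 10 = 190, which is less than 192.
So some delivery truck holds at least ⌈192/19⌉ = 11 packages.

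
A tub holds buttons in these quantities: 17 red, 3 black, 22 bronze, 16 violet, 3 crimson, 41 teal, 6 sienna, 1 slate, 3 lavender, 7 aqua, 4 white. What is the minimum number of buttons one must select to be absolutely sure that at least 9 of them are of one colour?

Pigeonhole: put each drawn button into a box by colour. The largest draw with every box below 9 takes min(count, 8) from each colour; colours with fewer than 8 contribute all they have.
Σ min(cᵢ, 8) = 8 + 3 + 8 + 8 + 3 + 8 + 6 + 1 + 3 + 7 + 4 = 59.
Draw number 59 + 1 = 60 must push one box to 9.

60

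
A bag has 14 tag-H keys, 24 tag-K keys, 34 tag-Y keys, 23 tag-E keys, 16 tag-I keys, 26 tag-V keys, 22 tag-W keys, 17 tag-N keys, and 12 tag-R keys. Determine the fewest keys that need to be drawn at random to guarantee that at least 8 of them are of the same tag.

64

Put each drawn key into a box by tag. The largest draw with every box below 8 takes min(count, 7) from each tag.
Σ min(cᵢ, 7) = 7 + 7 + 7 + 7 + 7 + 7 + 7 + 7 + 7 = 63.
Draw number 63 + 1 = 64 must push one box to 8.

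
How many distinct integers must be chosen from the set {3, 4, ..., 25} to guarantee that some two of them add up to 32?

A set avoiding the sum 32 can contain at most one of each pair {x, 32−x}, plus the 5 elements whose complement lies outside the range or equal to its own complement.
The integers 3, …, 16 (14 of them) are such a set: any two sum to at least 3+4 = 7 and at most 15+16 = 31 < 32.
By the pigeonhole principle, any 15th integer completes one of the 9 pairs, so 15 choices force a sum of 32.

15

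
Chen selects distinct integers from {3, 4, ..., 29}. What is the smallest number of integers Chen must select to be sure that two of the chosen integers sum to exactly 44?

A set avoiding the sum 44 can contain at most one of each pair {x, 44−x}, plus the 13 elements whose complement lies outside the range or equal to its own complement.
The integers 3, …, 22 (20 of them) are such a set: any two sum to at least 3+4 = 7 and at most 21+22 = 43 < 44.
By the pigeonhole principle, any 21st integer completes one of the 7 pairs, so 21 choices force a sum of 44.

21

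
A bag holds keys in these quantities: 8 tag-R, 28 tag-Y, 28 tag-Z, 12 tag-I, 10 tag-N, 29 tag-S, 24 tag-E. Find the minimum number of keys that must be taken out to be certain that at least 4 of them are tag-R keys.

135

In the worst case for collecting tag-R keys, every non-tag-R key comes out first.
There are 28 + 28 + 12 + 10 + 29 + 24 = 131 non-tag-R keys altogether.
After those, each further key must be tag-R, so 131 + 4 = 135 draws guarantee 4 tag-R keys.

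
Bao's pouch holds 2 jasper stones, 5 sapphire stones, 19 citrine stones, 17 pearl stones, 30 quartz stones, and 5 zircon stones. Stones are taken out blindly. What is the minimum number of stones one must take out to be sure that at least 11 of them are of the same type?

43

By the pigeonhole principle, put each drawn stone into a box by type. The largest draw with every box below 11 takes min(count, 10) from each type; types with fewer than 10 contribute all they have.
Σ min(cᵢ, 10) = 2 + 5 + 10 + 10 + 10 + 5 = 42.
Draw number 42 + 1 = 43 must push one box to 11.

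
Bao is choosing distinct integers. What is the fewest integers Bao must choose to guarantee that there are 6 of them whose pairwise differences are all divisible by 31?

Integers whose pairwise differences are multiples of 31 are exactly those sharing a remainder mod 31. By pigeonhole, the 31 residue classes mod 31 are the pigeonholes.
With 155 integers one could put 5 in each residue class and have no class reach 6.
The 156th integer pushes some class to 6, so 31·5 + 1 = 156.

156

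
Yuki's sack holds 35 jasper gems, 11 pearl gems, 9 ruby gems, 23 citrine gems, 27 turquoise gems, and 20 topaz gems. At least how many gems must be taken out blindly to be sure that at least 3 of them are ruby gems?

In the worst case for collecting ruby gems, every non-ruby gem comes out first.
There are 35 + 11 + 23 + 27 + 20 = 116 non-ruby gems altogether.
After those, each further gem must be ruby, so 116 + 3 = 119 draws guarantee 3 ruby gems.

119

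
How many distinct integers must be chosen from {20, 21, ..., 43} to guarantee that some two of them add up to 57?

Group the elements by complementary pair {x, 57−x}: {20,37}, {21,36}, {22,35}, …, giving 9 two-element pairs and 6 integers whose partner 57−x falls outside [20,43].
Treating each of those 15 groups as a pigeonhole, one can pick one integer per group — 15 integers — with no two summing to 57.
The 16th integer lands in an occupied pair, forcing a sum of 57.

16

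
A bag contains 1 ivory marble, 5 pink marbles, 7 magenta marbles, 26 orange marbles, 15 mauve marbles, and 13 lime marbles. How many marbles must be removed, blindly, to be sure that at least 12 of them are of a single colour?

By pigeonhole, the 6 colours are the holes; the marbles drawn are the pigeons.
To avoid 12 of any one colour, the worst case takes at most 11 of each colour, or every marble of a colour that has fewer than 11.
That gives 1 + 5 + 7 + 11 + 11 + 11 = 46 marbles with no colour reaching 12.
The next marble forces some colour to 12, so 46 + 1 = 47.

47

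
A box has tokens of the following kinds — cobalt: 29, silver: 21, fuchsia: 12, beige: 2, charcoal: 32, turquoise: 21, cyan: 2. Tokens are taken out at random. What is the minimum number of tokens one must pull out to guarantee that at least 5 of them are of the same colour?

25

By the pigeonhole principle, put each drawn token into a box by colour. The largest draw with every box below 5 takes min(count, 4) from each colour; colours with fewer than 4 contribute all they have.
Σ min(cᵢ, 4) = 4 + 4 + 4 + 2 + 4 + 4 + 2 = 24.
Draw number 24 + 1 = 25 must push one box to 5.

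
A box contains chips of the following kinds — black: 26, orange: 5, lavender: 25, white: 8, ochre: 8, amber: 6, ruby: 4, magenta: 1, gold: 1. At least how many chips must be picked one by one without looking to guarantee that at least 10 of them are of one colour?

52

An adversary could hand out at most 9 chips per colour (7 colours run out sooner): 9 + 5 + 9 + 8 + 8 + 6 + 4 + 1 + 1 = 51 chips and still no colour has 10.
One more chip lands in a colour already at 9, so 52 draws are enough and 51 are not.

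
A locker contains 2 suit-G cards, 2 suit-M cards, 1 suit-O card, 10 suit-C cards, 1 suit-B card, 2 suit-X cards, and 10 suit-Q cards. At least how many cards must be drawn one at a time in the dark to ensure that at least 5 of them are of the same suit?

17

Pigeonhole: put each drawn card into a box by suit. The largest draw with every box below 5 takes min(count, 4) from each suit; suits with fewer than 4 contribute all they have.
Σ min(cᵢ, 4) = 2 + 2 + 1 + 4 + 1 + 2 + 4 = 16.
Draw number 16 + 1 = 17 must push one box to 5.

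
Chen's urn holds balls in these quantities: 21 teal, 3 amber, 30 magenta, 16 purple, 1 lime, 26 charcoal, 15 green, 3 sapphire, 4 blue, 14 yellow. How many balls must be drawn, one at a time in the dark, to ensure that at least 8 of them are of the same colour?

An adversary could hand out at most 7 balls per colour (4 colours run out sooner): 7 + 3 + 7 + 7 + 1 + 7 + 7 + 3 + 4 + 7 = 53 balls and still no colour has 8.
By the pigeonhole principle, one more ball lands in a colour already at 7, so 54 draws are enough and 53 are not.

54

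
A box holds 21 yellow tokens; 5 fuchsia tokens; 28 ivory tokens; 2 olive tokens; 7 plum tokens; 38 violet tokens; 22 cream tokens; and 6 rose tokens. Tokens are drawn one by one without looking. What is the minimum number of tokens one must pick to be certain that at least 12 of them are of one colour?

An adversary could hand out at most 11 tokens per colour (4 colours run out sooner): 11 + 5 + 11 + 2 + 7 + 11 + 11 + 6 = 64 tokens and still no colour has 12.
Pigeonhole: one more token lands in a colour already at 11, so 65 draws are enough and 64 are not.

65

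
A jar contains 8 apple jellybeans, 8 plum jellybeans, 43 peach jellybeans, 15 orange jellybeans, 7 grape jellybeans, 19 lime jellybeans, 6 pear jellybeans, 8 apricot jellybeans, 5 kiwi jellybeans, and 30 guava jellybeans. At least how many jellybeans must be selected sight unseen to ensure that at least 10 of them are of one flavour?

Put each drawn jellybean into a box by flavour. The largest draw with every box below 10 takes min(count, 9) from each flavour; flavours with fewer than 9 contribute all they have.
Σ min(cᵢ, 9) = 8 + 8 + 9 + 9 + 7 + 9 + 6 + 8 + 5 + 9 = 78.
Draw number 78 + 1 = 79 must push one box to 10.

79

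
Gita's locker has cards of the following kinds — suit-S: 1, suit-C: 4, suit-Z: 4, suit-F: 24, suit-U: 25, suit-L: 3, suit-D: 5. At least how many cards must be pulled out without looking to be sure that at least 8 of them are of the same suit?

32

By the pigeonhole principle, the 7 suits are the holes; the cards drawn are the pigeons.
To avoid 8 of any one suit, the worst case takes at most 7 of each suit, or every card of a suit that has fewer than 7.
That gives 1 + 4 + 4 + 7 + 7 + 3 + 5 = 31 cards with no suit reaching 8.
The next card forces some suit to 8, so 31 + 1 = 32.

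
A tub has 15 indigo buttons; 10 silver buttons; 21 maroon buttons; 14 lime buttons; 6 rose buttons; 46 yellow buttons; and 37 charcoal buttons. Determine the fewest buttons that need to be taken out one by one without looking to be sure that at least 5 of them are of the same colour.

Put each drawn button into a box by colour. The largest draw with every box below 5 takes min(count, 4) from each colour.
Σ min(cᵢ, 4) = 4 + 4 + 4 + 4 + 4 + 4 + 4 = 28.
Draw number 28 + 1 = 29 must push one box to 5.

29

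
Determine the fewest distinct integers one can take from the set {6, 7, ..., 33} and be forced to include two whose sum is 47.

Two chosen integers sum to 47 exactly when both halves of some pair {x, 47−x} with 14 ≤ x ≤ 47−x ≤ 33 are chosen — 10 such pairs.
The remaining 8 elements (those with no distinct partner in range) can never complete a 47-sum, so the worst case takes all of them and one from each pair: 8 + 10 = 18.
By the pigeonhole principle, the 19th integer has to be the second member of some pair, so 18 + 1 = 19.

19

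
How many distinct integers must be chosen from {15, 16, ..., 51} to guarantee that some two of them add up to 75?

Group the elements by complementary pair {x, 75−x}: {24,51}, {25,50}, {26,49}, …, giving 14 two-element pairs and 9 integers whose partner 75−x falls outside [15,51].
By the pigeonhole principle, treating each of those 23 groups as a pigeonhole, one can pick one integer per group — 23 integers — with no two summing to 75.
The 24th integer lands in an occupied pair, forcing a sum of 75.

24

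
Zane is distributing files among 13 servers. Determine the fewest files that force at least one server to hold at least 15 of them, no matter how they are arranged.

183

With 182 files one could put exactly 14 in each of the 13 servers, and no server would reach 15.
One more file must land in a server that already has 14, giving it 15.
So 13 × 14 + 1 = 183 files are required.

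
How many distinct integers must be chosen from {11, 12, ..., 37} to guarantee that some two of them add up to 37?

A set avoiding the sum 37 can contain at most one of each pair {x, 37−x}, plus the 11 elements whose complement lies outside the range.
The integers 19, …, 37 (19 of them) are such a set: any two sum to at least 19+20 = 39 > 37.
By pigeonhole, any 20th integer completes one of the 8 pairs, so 20 choices force a sum of 37.

20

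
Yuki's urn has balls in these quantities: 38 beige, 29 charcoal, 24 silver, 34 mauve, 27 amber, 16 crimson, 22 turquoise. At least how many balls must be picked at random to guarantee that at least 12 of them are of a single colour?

78

Pigeonhole: the 7 colours are the holes; the balls drawn are the pigeons.
To avoid 12 of any one colour, the worst case takes at most 11 of each colour.
That gives 11 + 11 + 11 + 11 + 11 + 11 + 11 = 77 balls with no colour reaching 12.
The next ball forces some colour to 12, so 77 + 1 = 78.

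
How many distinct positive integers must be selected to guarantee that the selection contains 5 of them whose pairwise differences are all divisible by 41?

165

Integers whose pairwise differences are multiples of 41 are exactly those sharing a remainder mod 41. Pigeonhole: the 41 residue classes mod 41 are the pigeonholes.
With 164 integers one could put 4 in each residue class and have no class reach 5.
The 165th integer pushes some class to 5, so 41·4 + 1 = 165.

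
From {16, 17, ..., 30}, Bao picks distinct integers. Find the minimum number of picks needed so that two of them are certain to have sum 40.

A set avoiding the sum 40 can contain at most one of each pair {x, 40−x}, plus the 7 elements whose complement lies outside the range or equal to its own complement.
The integers 20, …, 30 (11 of them) are such a set: any two sum to at least 20+21 = 41 > 40.
Pigeonhole: any 12th integer completes one of the 4 pairs, so 12 choices force a sum of 40.

12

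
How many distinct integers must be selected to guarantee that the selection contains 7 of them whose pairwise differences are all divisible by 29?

175

Integers whose pairwise differences are multiples of 29 are exactly those sharing a remainder mod 29. The 29 residue classes mod 29 are the pigeonholes.
With 174 integers one could put 6 in each residue class and have no class reach 7.
The 175th integer pushes some class to 7, so 29·6 + 1 = 175.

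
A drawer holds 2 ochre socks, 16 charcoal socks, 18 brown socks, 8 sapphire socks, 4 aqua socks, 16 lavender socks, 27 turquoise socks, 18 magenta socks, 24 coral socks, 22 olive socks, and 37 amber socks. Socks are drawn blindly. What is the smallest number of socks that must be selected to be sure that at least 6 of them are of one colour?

An adversary could hand out at most 5 socks per colour (ochre, aqua run out sooner): 2 + 5 + 5 + 5 + 4 + 5 + 5 + 5 + 5 + 5 + 5 = 51 socks and still no colour has 6.
Pigeonhole: one more sock lands in a colour already at 5, so 52 draws are enough and 51 are not.

52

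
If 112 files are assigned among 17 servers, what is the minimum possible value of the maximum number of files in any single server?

7

The 17 servers are the holes and the 112 files are the pigeons.
If every server held at most 6 files, the total would be at most 17 × 6 = 102, which is less than 112.
So some server holds at least ⌈112/17⌉ = 7 files.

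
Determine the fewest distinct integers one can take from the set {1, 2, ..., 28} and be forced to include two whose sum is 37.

A set avoiding the sum 37 can contain at most one of each pair {x, 37−x}, plus the 8 elements whose complement lies outside the range.
The integers 1, …, 18 (18 of them) are such a set: any two sum to at least 1+2 = 3 and at most 17+18 = 35 < 37.
By pigeonhole, any 19th integer completes one of the 10 pairs, so 19 choices force a sum of 37.

19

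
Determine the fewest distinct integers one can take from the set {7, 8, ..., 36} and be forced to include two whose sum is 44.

A set avoiding the sum 44 can contain at most one of each pair {x, 44−x}, plus the 2 elements whose complement lies outside the range or equal to its own complement.
The integers 7, …, 22 (16 of them) are such a set: any two sum to at least 7+8 = 15 and at most 21+22 = 43 < 44.
By the pigeonhole principle, any 17th integer completes one of the 14 pairs, so 17 choices force a sum of 44.

17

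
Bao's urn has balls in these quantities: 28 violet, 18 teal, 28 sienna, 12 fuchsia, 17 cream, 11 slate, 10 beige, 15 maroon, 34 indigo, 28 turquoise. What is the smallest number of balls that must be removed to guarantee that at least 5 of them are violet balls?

178

In the worst case for collecting violet balls, every non-violet ball comes out first.
There are 18 + 28 + 12 + 17 + 11 + 10 + 15 + 34 + 28 = 173 non-violet balls altogether.
After those, each further ball must be violet, so 173 + 5 = 178 draws guarantee 5 violet balls.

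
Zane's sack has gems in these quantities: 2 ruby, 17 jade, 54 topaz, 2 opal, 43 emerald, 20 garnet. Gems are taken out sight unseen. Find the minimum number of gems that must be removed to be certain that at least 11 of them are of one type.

45

Put each drawn gem into a box by type. The largest draw with every box below 11 takes min(count, 10) from each type; types with fewer than 10 contribute all they have.
Σ min(cᵢ, 10) = 2 + 10 + 10 + 2 + 10 + 10 = 44.
Draw number 44 + 1 = 45 must push one box to 11.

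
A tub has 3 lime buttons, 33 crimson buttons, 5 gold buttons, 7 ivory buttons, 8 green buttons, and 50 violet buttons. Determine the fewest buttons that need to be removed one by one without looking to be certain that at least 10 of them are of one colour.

By pigeonhole, put each drawn button into a box by colour. The largest draw with every box below 10 takes min(count, 9) from each colour; colours with fewer than 9 contribute all they have.
Σ min(cᵢ, 9) = 3 + 9 + 5 + 7 + 8 + 9 = 41.
Draw number 41 + 1 = 42 must push one box to 10.

42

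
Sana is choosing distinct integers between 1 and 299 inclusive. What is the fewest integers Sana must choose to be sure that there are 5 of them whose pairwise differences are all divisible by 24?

97

Integers whose pairwise differences are multiples of 24 are exactly those sharing a remainder mod 24. The 24 residue classes mod 24 are the pigeonholes.
With 96 integers one could put 4 in each residue class and have no class reach 5.
The 97th integer pushes some class to 5, so 24·4 + 1 = 97.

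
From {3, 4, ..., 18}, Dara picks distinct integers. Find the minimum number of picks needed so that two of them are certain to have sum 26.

12

A set avoiding the sum 26 can contain at most one of each pair {x, 26−x}, plus the 6 elements whose complement lies outside the range or equal to its own complement.
The integers 3, …, 13 (11 of them) are such a set: any two sum to at least 3+4 = 7 and at most 12+13 = 25 < 26.
By the pigeonhole principle, any 12th integer completes one of the 5 pairs, so 12 choices force a sum of 26.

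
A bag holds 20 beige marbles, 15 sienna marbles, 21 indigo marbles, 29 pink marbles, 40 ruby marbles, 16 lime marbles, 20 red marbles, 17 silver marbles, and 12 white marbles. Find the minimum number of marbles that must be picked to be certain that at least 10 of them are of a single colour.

The 9 colours are the holes; the marbles drawn are the pigeons.
To avoid 10 of any one colour, the worst case takes at most 9 of each colour.
That gives 9 + 9 + 9 + 9 + 9 + 9 + 9 + 9 + 9 = 81 marbles with no colour reaching 10.
The next marble forces some colour to 10, so 81 + 1 = 82.

82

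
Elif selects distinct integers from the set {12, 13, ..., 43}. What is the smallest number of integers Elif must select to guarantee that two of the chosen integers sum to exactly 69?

Group the elements by complementary pair {x, 69−x}: {26,43}, {27,42}, {28,41}, …, giving 9 two-element pairs and 14 integers whose partner 69−x falls outside [12,43].
Treating each of those 23 groups as a pigeonhole, one can pick one integer per group — 23 integers — with no two summing to 69.
The 24th integer lands in an occupied pair, forcing a sum of 69.

24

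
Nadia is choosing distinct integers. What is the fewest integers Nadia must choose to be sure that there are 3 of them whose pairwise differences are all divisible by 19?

39

Integers whose pairwise differences are multiples of 19 are exactly those sharing a remainder mod 19. The 19 residue classes mod 19 are the pigeonholes.
With 38 integers one could put 2 in each residue class and have no class reach 3.
The 39th integer pushes some class to 3, so 19·2 + 1 = 39.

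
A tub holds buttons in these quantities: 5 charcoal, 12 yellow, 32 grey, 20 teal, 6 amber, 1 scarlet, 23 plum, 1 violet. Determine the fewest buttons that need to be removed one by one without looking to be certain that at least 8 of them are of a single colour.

An adversary could hand out at most 7 buttons per colour (4 colours run out sooner): 5 + 7 + 7 + 7 + 6 + 1 + 7 + 1 = 41 buttons and still no colour has 8.
By the pigeonhole principle, one more button lands in a colour already at 7, so 42 draws are enough and 41 are not.

42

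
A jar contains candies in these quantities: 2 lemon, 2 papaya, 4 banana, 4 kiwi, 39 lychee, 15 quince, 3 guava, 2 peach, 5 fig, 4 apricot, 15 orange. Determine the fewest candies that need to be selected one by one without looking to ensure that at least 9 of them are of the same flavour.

Put each drawn candy into a box by flavour. The largest draw with every box below 9 takes min(count, 8) from each flavour; flavours with fewer than 8 contribute all they have.
Σ min(cᵢ, 8) = 2 + 2 + 4 + 4 + 8 + 8 + 3 + 2 + 5 + 4 + 8 = 50.
Draw number 50 + 1 = 51 must push one box to 9.

51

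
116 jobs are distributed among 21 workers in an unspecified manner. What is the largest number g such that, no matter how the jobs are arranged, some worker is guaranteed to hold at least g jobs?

By pigeonhole, the 21 workers are the holes and the 116 jobs are the pigeons.
If every worker held at most 5 jobs, the total would be at most 21 × 5 = 105, which is less than 116.
So some worker holds at least ⌈116/21⌉ = 6 jobs.

6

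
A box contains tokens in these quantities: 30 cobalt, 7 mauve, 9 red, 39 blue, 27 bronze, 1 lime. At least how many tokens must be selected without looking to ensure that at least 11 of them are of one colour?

Pigeonhole: put each drawn token into a box by colour. The largest draw with every box below 11 takes min(count, 10) from each colour; colours with fewer than 10 contribute all they have.
Σ min(cᵢ, 10) = 10 + 7 + 9 + 10 + 10 + 1 = 47.
Draw number 47 + 1 = 48 must push one box to 11.

48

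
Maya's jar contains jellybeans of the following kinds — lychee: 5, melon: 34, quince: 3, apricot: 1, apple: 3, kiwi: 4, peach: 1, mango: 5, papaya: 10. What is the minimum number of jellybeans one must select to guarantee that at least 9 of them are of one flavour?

39

An adversary could hand out at most 8 jellybeans per flavour (7 flavours run out sooner): 5 + 8 + 3 + 1 + 3 + 4 + 1 + 5 + 8 = 38 jellybeans and still no flavour has 9.
By the pigeonhole principle, one more jellybean lands in a flavour already at 8, so 39 draws are enough and 38 are not.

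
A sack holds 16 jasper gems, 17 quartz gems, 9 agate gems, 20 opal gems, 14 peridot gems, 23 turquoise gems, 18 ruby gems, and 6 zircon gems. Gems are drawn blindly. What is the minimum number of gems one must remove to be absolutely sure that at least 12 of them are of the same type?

82

Pigeonhole: put each drawn gem into a box by type. The largest draw with every box below 12 takes min(count, 11) from each type; types with fewer than 11 contribute all they have.
Σ min(cᵢ, 11) = 11 + 11 + 9 + 11 + 11 + 11 + 11 + 6 = 81.
Draw number 81 + 1 = 82 must push one box to 12.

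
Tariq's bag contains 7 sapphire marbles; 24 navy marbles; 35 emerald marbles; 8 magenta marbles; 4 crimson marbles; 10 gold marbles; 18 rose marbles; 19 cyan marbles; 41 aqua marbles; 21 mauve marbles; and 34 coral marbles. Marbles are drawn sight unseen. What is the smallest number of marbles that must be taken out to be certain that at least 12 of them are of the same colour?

Pigeonhole: put each drawn marble into a box by colour. The largest draw with every box below 12 takes min(count, 11) from each colour; colours with fewer than 11 contribute all they have.
Σ min(cᵢ, 11) = 7 + 11 + 11 + 8 + 4 + 10 + 11 + 11 + 11 + 11 + 11 = 106.
Draw number 106 + 1 = 107 must push one box to 12.

107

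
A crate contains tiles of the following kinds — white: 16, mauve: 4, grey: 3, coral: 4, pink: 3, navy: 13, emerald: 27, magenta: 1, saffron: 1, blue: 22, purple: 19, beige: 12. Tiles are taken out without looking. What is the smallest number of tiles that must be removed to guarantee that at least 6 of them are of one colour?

47

An adversary could hand out at most 5 tiles per colour (6 colours run out sooner): 5 + 4 + 3 + 4 + 3 + 5 + 5 + 1 + 1 + 5 + 5 + 5 = 46 tiles and still no colour has 6.
One more tile lands in a colour already at 5, so 47 draws are enough and 46 are not.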